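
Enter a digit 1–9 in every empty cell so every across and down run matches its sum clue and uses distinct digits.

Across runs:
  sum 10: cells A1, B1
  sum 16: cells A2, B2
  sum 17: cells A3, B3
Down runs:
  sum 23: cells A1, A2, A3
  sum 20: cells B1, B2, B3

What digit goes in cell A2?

9

16 in 2 cells must be {7,9}; 17 in 2 cells must be {8,9}; 23 in 3 cells must be {6,8,9}.
The 16 across and the 23 down share only 9, so A2 = 9.
B2 = 16 − 9 = 7 completes the 16 across.
Given what's placed, A3 must be 8 to fit the 17 across and 23 down.
B3 = 17 − 8 = 9 completes the 17 across.
A1 = 23 − 17 = 6 completes the 23 down.
B1 = 10 − 6 = 4 completes the 10 across.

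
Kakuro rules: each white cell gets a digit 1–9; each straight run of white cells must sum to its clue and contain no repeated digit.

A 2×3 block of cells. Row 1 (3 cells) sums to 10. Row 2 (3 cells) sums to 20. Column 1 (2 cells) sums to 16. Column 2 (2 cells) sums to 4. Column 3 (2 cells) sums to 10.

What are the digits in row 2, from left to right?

16 in 2 cells must be {7,9}; 4 in 2 cells must be {1,3}.
The 10 across and the 16 down share only 7, so (1,1) = 7.
Given what's placed, (1,2) must be 1 to fit the 10 across and 4 down.
(1,3) = 10 − 8 = 2 completes the 10 across.
(2,1) = 16 − 7 = 9 completes the 16 down.
(2,2) = 4 − 1 = 3 completes the 4 down.
(2,3) = 20 − 12 = 8 completes the 20 across.

9 3 8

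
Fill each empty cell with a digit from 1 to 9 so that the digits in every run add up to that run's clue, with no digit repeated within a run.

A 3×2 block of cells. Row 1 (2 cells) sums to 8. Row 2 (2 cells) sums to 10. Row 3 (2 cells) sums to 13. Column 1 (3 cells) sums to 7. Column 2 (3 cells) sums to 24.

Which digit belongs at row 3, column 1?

4

7 in 3 cells must be {1,2,4}; 24 in 3 cells must be {7,8,9}.
The 8 across and the 24 down share only 7, so (1,2) = 7.
The 13 across and the 7 down share only 4, so (3,1) = 4.
(3,2) = 13 − 4 = 9 completes the 13 across.
(1,1) = 8 − 7 = 1 completes the 8 across.
(2,1) = 7 − 5 = 2 completes the 7 down.
(2,2) = 10 − 2 = 8 completes the 10 across.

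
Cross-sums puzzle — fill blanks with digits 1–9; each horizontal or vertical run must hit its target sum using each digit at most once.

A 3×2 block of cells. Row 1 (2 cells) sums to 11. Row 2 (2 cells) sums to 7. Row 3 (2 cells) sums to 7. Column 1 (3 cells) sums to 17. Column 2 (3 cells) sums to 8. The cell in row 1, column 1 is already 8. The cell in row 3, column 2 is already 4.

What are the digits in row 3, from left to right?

(1,2) = 11 − 8 = 3 completes the 11 across.
(2,2) = 8 − 7 = 1 completes the 8 down.
(3,1) = 7 − 4 = 3 completes the 7 across.
(2,1) = 7 − 1 = 6 completes the 7 across.

3 4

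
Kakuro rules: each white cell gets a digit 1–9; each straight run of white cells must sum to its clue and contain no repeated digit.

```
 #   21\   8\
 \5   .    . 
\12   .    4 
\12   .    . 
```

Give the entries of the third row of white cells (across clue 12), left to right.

The 5 across and the 21 down share only 4, so R1C1 = 4.
R1C2 = 5 − 4 = 1 completes the 5 across.
R2C1 = 12 − 4 = 8 completes the 12 across.
R3C1 = 21 − 12 = 9 completes the 21 down.
R3C2 = 12 − 9 = 3 completes the 12 across.

9 3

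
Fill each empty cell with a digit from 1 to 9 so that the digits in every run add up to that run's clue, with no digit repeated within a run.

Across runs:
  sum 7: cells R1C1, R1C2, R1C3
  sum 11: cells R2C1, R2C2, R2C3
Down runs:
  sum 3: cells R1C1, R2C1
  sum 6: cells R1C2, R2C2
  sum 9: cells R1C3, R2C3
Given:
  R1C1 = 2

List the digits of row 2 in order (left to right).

7 in 3 cells must be {1,2,4}; 3 in 2 cells must be {1,2}.
R2C1 = 3 − 2 = 1 completes the 3 down.
Nothing is forced directly, so branch on R2C2, whose candidates are 2 or 4. If R2C2 = 4: then R1C2 would have to be in {1,4} for the 7 across but in {2} for the 6 down — contradiction. So R2C2 = 2.
R1C2 = 6 − 2 = 4 completes the 6 down.
R1C3 = 7 − 6 = 1 completes the 7 across.
R2C3 = 11 − 3 = 8 completes the 11 across.

1, 2, 8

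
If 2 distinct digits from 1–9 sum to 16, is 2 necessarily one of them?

The only way to make 16 from 2 distinct digits is {7,9}, which does not contain 2.

No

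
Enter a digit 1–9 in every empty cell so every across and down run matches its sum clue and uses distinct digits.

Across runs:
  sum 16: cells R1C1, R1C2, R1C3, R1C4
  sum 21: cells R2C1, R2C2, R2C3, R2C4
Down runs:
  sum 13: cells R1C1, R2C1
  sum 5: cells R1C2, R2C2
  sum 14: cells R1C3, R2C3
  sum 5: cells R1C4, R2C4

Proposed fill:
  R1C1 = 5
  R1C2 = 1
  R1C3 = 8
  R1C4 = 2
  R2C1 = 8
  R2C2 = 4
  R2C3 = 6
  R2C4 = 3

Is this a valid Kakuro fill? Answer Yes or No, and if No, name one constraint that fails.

Yes

Across: 5+1+8+2=16; 8+4+6+3=21. Down: 5+8=13; 1+4=5; 8+6=14; 2+3=5. No digit repeats within any run.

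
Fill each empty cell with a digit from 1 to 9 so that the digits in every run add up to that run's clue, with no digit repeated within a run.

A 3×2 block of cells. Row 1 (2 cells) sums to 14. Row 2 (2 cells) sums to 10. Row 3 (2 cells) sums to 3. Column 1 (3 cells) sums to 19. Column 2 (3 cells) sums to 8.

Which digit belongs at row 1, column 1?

3 in 2 cells must be {1,2}.
The 14 across and the 8 down share only 5, so (1,2) = 5.
The 3 across and the 19 down share only 2, so (3,1) = 2.
(3,2) = 3 − 2 = 1 completes the 3 across.
(1,1) = 14 − 5 = 9 completes the 14 across.
(2,1) = 19 − 11 = 8 completes the 19 down.
(2,2) = 10 − 8 = 2 completes the 10 across.

9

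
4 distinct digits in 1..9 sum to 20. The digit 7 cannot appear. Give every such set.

{1,2,8,9}; {1,4,6,9}; {1,5,6,8}; {2,3,6,9}; {2,4,5,9}; {2,4,6,8}; {3,4,5,8}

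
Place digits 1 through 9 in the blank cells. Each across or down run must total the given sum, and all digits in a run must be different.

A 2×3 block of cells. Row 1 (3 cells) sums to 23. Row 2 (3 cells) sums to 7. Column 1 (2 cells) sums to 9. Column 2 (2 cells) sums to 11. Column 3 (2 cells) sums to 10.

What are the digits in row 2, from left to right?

23 in 3 cells must be {6,8,9}; 7 in 3 cells must be {1,2,4}.
Nothing is forced directly, so branch on (1,1), whose candidates are 6 or 8. If (1,1) = 6: then (2,1) would have to be in {1,2,4} for the 7 across but in {3} for the 9 down — contradiction. So (1,1) = 8.
(2,1) = 9 − 8 = 1 completes the 9 down.
Nothing is forced directly, so branch on (2,2), whose candidates are 2 or 4. If (2,2) = 4: then (1,2) would have to be in {6,9} for the 23 across but in {7} for the 11 down — contradiction. So (2,2) = 2.
(1,2) = 11 − 2 = 9 completes the 11 down.
(1,3) = 23 − 17 = 6 completes the 23 across.
(2,3) = 7 − 3 = 4 completes the 7 across.

1 2 4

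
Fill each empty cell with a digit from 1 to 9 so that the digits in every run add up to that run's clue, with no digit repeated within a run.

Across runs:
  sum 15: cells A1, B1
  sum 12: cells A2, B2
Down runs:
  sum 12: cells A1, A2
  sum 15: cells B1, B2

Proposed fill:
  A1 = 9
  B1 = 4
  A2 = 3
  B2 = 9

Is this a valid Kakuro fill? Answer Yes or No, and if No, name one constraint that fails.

No — the across run A1–B1 sums to 13, not 15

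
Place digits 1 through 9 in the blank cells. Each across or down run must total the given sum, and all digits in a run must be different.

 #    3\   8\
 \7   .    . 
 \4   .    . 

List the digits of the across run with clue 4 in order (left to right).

4 in 2 cells must be {1,3}; 3 in 2 cells must be {1,2}.
The 4 across and the 3 down share only 1, so R2C1 = 1.
R2C2 = 4 − 1 = 3 completes the 4 across.
R1C1 = 3 − 1 = 2 completes the 3 down.
R1C2 = 7 − 2 = 5 completes the 7 across.

1 3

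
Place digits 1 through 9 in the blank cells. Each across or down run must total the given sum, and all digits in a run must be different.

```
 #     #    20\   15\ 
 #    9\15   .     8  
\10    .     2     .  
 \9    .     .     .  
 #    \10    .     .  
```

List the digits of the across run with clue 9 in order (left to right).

2 3 4

R1C2 = 15 − 8 = 7 completes the 15 across.
Given what's placed, R2C3 must be 1 to fit the 10 across and 15 down.
R2C1 = 10 − 3 = 7 completes the 10 across.
R3C1 = 9 − 7 = 2 completes the 9 down.
Given what's placed, R3C3 must be 4 to fit the 9 across and 15 down.
R4C3 = 15 − 13 = 2 completes the 15 down.
R3C2 = 9 − 6 = 3 completes the 9 across.
R4C2 = 10 − 2 = 8 completes the 10 across.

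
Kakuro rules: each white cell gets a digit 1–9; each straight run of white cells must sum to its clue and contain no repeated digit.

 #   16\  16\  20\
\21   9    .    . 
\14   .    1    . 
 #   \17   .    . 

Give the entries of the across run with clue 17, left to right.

8, 9

17 in 2 cells must be {8,9}; 16 in 2 cells must be {7,9}.
R2C1 = 16 − 9 = 7 completes the 16 down.
R2C3 = 14 − 8 = 6 completes the 14 across.
R3C3 = 9: the only remaining digit allowed by both the 17 across and the 20 down.
R1C3 = 20 − 15 = 5 completes the 20 down.
R3C2 = 17 − 9 = 8 completes the 17 across.
R1C2 = 21 − 14 = 7 completes the 21 across.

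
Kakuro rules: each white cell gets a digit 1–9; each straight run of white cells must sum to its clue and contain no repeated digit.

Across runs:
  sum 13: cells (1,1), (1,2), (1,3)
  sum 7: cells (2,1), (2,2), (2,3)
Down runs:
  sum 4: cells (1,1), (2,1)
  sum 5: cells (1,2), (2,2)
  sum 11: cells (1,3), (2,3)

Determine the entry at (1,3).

7 in 3 cells must be {1,2,4}; 4 in 2 cells must be {1,3}.
The 7 across and the 4 down share only 1, so (2,1) = 1.
(1,1) = 4 − 1 = 3 completes the 4 down.
Nothing is forced directly, so branch on (2,2), whose candidates are 2 or 4. If (2,2) = 2: then (1,2) would have to be in {1,2,4,6,8,9} for the 13 across but in {3} for the 5 down — contradiction. So (2,2) = 4.
(1,2) = 5 − 4 = 1 completes the 5 down.
(1,3) = 13 − 4 = 9 completes the 13 across.
(2,3) = 7 − 5 = 2 completes the 7 across.

9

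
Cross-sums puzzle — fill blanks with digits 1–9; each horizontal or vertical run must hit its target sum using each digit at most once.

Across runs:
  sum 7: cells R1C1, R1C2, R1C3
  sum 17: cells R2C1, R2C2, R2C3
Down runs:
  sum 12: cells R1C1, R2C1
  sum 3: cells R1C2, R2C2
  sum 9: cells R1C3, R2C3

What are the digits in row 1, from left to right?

4, 1, 2

7 in 3 cells must be {1,2,4}; 3 in 2 cells must be {1,2}.
The 7 across and the 12 down share only 4, so R1C1 = 4.
R2C1 = 12 − 4 = 8 completes the 12 down.
Given what's placed, R2C2 must be 2 to fit the 17 across and 3 down.
R2C3 = 17 − 10 = 7 completes the 17 across.
R1C2 = 3 − 2 = 1 completes the 3 down.
R1C3 = 7 − 5 = 2 completes the 7 across.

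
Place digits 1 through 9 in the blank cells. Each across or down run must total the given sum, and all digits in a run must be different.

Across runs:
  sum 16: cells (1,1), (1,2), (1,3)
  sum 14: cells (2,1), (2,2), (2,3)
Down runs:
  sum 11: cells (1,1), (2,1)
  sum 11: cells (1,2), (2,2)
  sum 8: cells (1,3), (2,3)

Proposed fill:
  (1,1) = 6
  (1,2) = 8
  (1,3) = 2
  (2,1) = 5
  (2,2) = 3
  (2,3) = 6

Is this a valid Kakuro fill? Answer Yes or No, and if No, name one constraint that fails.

Yes

Across: 6+8+2=16; 5+3+6=14. Down: 6+5=11; 8+3=11; 2+6=8. No digit repeats within any run.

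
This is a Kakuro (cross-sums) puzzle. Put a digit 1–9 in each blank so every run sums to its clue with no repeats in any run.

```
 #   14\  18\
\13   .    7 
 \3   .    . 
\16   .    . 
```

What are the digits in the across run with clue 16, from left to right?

7, 9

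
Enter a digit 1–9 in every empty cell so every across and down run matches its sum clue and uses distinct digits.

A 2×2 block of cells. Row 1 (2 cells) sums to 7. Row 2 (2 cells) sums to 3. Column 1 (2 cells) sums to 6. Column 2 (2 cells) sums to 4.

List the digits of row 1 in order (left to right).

3 in 2 cells must be {1,2}; 4 in 2 cells must be {1,3}.
The 3 across and the 4 down share only 1, so (2,2) = 1.
(1,2) = 4 − 1 = 3 completes the 4 down.
(2,1) = 3 − 1 = 2 completes the 3 across.
(1,1) = 7 − 3 = 4 completes the 7 across.

4, 3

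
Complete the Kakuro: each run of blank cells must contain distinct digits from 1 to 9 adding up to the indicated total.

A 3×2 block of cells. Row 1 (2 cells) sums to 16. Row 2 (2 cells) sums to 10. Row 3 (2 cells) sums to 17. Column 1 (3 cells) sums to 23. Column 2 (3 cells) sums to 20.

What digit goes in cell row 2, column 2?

4

16 in 2 cells must be {7,9}; 17 in 2 cells must be {8,9}; 23 in 3 cells must be {6,8,9}.
The 16 across and the 23 down share only 9, so (1,1) = 9.
(1,2) = 16 − 9 = 7 completes the 16 across.
Given what's placed, (3,1) must be 8 to fit the 17 across and 23 down.
(3,2) = 17 − 8 = 9 completes the 17 across.
(2,1) = 23 − 17 = 6 completes the 23 down.
(2,2) = 10 − 6 = 4 completes the 10 across.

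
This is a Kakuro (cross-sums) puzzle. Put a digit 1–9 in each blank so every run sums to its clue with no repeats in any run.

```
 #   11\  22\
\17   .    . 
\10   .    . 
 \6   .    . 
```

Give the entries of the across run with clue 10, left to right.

2 8

17 in 2 cells must be {8,9}.
The 17 across and the 11 down share only 8, so R1C1 = 8.
R1C2 = 17 − 8 = 9 completes the 17 across.
Given what's placed, R3C2 must be 5 to fit the 6 across and 22 down.
R2C2 = 22 − 14 = 8 completes the 22 down.
R3C1 = 6 − 5 = 1 completes the 6 across.
R2C1 = 10 − 8 = 2 completes the 10 across.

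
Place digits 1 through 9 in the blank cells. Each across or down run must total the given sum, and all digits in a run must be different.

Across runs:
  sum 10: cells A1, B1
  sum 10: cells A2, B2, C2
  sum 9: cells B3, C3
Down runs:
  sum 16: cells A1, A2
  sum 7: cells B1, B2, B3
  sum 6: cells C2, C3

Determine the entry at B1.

1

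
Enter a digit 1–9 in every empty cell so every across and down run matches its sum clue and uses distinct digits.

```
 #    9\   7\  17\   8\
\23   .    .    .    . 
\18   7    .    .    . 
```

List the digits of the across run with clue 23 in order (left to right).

2 5 9 7

17 in 2 cells must be {8,9}.
R1C1 = 9 − 7 = 2 completes the 9 down.
R2C3 = 8: the only remaining digit allowed by both the 18 across and the 17 down.
R1C3 = 17 − 8 = 9 completes the 17 down.
No cell is forced outright now. R1C2 can only be 4 or 5 (the digits allowed by both its 23 across and its 7 down). If R1C2 = 4: then R1C4 would have to be in {8} for the 23 across but in {1,2,3,5,6,7} for the 8 down — contradiction. So R1C2 = 5.
R1C4 = 23 − 16 = 7 completes the 23 across.
R2C2 = 7 − 5 = 2 completes the 7 down.
R2C4 = 18 − 17 = 1 completes the 18 across.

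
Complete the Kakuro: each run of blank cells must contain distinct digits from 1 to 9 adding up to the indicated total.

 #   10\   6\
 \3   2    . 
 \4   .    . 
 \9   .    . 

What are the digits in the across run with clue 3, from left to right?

3 in 2 cells must be {1,2}; 4 in 2 cells must be {1,3}; 6 in 3 cells must be {1,2,3}.
R1C2 = 3 − 2 = 1 completes the 3 across.
Given what's placed, R2C2 must be 3 to fit the 4 across and 6 down.
R3C2 = 6 − 4 = 2 completes the 6 down.
R2C1 = 4 − 3 = 1 completes the 4 across.
R3C1 = 9 − 2 = 7 completes the 9 across.

2 1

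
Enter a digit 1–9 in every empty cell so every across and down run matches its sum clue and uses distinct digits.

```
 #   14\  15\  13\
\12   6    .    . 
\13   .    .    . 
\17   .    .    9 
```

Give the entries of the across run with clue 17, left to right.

R1C3 = 1: the only remaining digit allowed by both the 12 across and the 13 down.
R2C3 = 13 − 10 = 3 completes the 13 down.
R1C2 = 12 − 7 = 5 completes the 12 across.
Given what's placed, R2C1 must be 1 to fit the 13 across and 14 down.
R2C2 = 13 − 4 = 9 completes the 13 across.
R3C1 = 14 − 7 = 7 completes the 14 down.
R3C2 = 17 − 16 = 1 completes the 17 across.

7 1 9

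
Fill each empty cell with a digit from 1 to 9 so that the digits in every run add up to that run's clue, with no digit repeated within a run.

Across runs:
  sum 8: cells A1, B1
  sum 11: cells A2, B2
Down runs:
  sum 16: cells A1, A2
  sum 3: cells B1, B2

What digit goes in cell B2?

16 in 2 cells must be {7,9}; 3 in 2 cells must be {1,2}.
The 8 across and the 16 down share only 7, so A1 = 7.
B1 = 8 − 7 = 1 completes the 8 across.
A2 = 16 − 7 = 9 completes the 16 down.
B2 = 11 − 9 = 2 completes the 11 across.

2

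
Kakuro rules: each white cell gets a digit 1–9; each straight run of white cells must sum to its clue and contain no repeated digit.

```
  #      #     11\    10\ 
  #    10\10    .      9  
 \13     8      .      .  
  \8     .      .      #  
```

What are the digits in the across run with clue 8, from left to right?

R1C2 = 10 − 9 = 1 completes the 10 across.
R2C3 = 10 − 9 = 1 completes the 10 down.
R3C1 = 10 − 8 = 2 completes the 10 down.
R3C2 = 8 − 2 = 6 completes the 8 across.
R2C2 = 13 − 9 = 4 completes the 13 across.

2 6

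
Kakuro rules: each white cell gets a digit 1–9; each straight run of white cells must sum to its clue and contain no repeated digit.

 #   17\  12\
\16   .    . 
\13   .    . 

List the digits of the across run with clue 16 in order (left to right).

9 7

16 in 2 cells must be {7,9}; 17 in 2 cells must be {8,9}.
The 16 across and the 17 down share only 9, so R1C1 = 9.
R1C2 = 16 − 9 = 7 completes the 16 across.
R2C1 = 17 − 9 = 8 completes the 17 down.
R2C2 = 13 − 8 = 5 completes the 13 across.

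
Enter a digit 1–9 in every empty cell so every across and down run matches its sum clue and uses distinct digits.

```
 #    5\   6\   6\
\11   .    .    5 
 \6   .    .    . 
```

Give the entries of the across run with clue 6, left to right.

6 in 3 cells must be {1,2,3}.
R2C3 = 6 − 5 = 1 completes the 6 down.
Given what's placed, R2C2 must be 2 to fit the 6 across and 6 down.
R1C2 = 6 − 2 = 4 completes the 6 down.
R2C1 = 6 − 3 = 3 completes the 6 across.
R1C1 = 11 − 9 = 2 completes the 11 across.

3 2 1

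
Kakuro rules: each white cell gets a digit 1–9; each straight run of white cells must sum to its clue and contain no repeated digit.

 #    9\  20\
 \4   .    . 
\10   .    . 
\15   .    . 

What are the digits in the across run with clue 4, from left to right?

1 3

4 in 2 cells must be {1,3}.
The 4 across and the 20 down share only 3, so R1C2 = 3.
The 15 across and the 9 down share only 6, so R3C1 = 6.
R3C2 = 15 − 6 = 9 completes the 15 across.
R1C1 = 4 − 3 = 1 completes the 4 across.
R2C1 = 9 − 7 = 2 completes the 9 down.
R2C2 = 10 − 2 = 8 completes the 10 across.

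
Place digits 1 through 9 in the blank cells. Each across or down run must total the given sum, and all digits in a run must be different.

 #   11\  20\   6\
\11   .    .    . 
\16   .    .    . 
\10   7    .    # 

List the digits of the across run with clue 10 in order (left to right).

7, 3

R3C2 = 10 − 7 = 3 completes the 10 across.
Given what's placed, R1C2 must be 8 to fit the 11 across and 20 down.
R2C2 = 20 − 11 = 9 completes the 20 down.
R1C1 = 1: the only remaining digit allowed by both the 11 across and the 11 down.
R1C3 = 11 − 9 = 2 completes the 11 across.
R2C1 = 11 − 8 = 3 completes the 11 down.
R2C3 = 16 − 12 = 4 completes the 16 across.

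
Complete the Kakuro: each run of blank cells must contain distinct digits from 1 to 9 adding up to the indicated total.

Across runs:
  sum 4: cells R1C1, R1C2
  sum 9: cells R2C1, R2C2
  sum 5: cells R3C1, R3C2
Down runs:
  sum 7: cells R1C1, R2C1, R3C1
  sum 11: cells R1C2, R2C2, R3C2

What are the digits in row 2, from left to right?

4 in 2 cells must be {1,3}; 7 in 3 cells must be {1,2,4}.
The 4 across and the 7 down share only 1, so R1C1 = 1.
R1C2 = 4 − 1 = 3 completes the 4 across.
Nothing is forced directly, so branch on R2C1, whose candidates are 2 or 4. If R2C1 = 4: then R2C2 would have to be in {5} for the 9 across but in {1,2,6,7} for the 11 down — contradiction. So R2C1 = 2.
R2C2 = 9 − 2 = 7 completes the 9 across.
R3C1 = 7 − 3 = 4 completes the 7 down.
R3C2 = 5 − 4 = 1 completes the 5 across.

2 7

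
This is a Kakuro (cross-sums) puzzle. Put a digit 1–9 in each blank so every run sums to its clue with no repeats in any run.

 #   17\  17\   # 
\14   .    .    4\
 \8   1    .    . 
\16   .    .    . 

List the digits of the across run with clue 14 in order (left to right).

4 in 2 cells must be {1,3}.
Given what's placed, R1C1 must be 9 to fit the 14 across and 17 down.
R1C2 = 14 − 9 = 5 completes the 14 across.
R2C3 = 3: the only remaining digit allowed by both the 8 across and the 4 down.
R3C1 = 17 − 10 = 7 completes the 17 down.
R3C3 = 4 − 3 = 1 completes the 4 down.
R2C2 = 8 − 4 = 4 completes the 8 across.
R3C2 = 16 − 8 = 8 completes the 16 across.

9 5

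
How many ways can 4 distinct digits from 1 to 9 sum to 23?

9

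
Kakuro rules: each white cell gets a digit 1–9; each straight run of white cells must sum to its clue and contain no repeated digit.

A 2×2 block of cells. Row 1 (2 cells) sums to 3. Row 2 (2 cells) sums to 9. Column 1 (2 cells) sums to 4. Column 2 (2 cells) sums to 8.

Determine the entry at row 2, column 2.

6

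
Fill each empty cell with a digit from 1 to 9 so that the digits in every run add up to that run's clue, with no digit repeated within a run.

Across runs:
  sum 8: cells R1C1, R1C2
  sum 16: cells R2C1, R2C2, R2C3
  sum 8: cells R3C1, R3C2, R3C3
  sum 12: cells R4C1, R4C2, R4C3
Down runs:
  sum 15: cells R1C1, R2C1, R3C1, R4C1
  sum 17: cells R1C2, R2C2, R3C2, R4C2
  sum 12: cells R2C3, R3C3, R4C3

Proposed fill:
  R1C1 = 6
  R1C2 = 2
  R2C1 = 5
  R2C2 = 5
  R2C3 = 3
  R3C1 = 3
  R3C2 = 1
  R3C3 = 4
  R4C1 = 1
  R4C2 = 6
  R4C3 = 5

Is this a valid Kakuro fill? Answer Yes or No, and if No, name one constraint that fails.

No — the across run R2C1–R2C3 sums to 13, not 16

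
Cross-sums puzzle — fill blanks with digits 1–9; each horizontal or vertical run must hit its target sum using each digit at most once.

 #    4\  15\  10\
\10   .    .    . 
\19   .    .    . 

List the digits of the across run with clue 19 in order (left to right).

3, 9, 7

4 in 2 cells must be {1,3}.
The 19 across and the 4 down share only 3, so R2C1 = 3.
R1C1 = 4 − 3 = 1 completes the 4 down.
Nothing is forced directly, so branch on R2C2, whose candidates are 7 or 9. If R2C2 = 7: then R1C2 would have to be in {2,3,4,5,6,7} for the 10 across but in {8} for the 15 down — contradiction. So R2C2 = 9.
R1C2 = 15 − 9 = 6 completes the 15 down.
R1C3 = 10 − 7 = 3 completes the 10 across.
R2C3 = 19 − 12 = 7 completes the 19 across.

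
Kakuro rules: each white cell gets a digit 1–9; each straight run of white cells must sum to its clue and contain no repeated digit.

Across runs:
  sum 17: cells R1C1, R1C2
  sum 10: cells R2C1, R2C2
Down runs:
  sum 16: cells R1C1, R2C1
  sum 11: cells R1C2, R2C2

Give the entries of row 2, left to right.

7 3

17 in 2 cells must be {8,9}; 16 in 2 cells must be {7,9}.
The 17 across and the 16 down share only 9, so R1C1 = 9.
R1C2 = 17 − 9 = 8 completes the 17 across.
R2C1 = 16 − 9 = 7 completes the 16 down.
R2C2 = 10 − 7 = 3 completes the 10 across.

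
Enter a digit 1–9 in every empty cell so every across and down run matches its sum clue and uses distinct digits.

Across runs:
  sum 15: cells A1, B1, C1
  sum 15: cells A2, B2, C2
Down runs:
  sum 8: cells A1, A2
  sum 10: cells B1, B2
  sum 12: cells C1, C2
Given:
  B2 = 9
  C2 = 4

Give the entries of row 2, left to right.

B1 = 10 − 9 = 1 completes the 10 down.
C1 = 12 − 4 = 8 completes the 12 down.
A2 = 15 − 13 = 2 completes the 15 across.
A1 = 15 − 9 = 6 completes the 15 across.

2 9 4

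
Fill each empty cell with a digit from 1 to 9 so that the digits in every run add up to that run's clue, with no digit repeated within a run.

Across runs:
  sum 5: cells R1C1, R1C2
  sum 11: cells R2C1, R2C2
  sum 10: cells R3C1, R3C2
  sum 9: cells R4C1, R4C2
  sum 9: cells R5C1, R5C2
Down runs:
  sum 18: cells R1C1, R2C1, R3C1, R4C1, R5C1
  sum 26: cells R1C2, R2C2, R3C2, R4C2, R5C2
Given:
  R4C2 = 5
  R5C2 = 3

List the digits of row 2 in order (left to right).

5, 6

R4C1 = 9 − 5 = 4 completes the 9 across.
R5C1 = 9 − 3 = 6 completes the 9 across.
No cell is forced outright now. R1C1 can only be 1 or 2 (the digits allowed by both its 5 across and its 18 down). If R1C1 = 2: then R1C2 would have to be in {3} for the 5 across but in {1,2,4,6,7,8,9} for the 26 down — contradiction. So R1C1 = 1.
R1C2 = 5 − 1 = 4 completes the 5 across.
R3C1 = 2: the only remaining digit allowed by both the 10 across and the 18 down.
R3C2 = 10 − 2 = 8 completes the 10 across.
R2C1 = 18 − 13 = 5 completes the 18 down.
R2C2 = 11 − 5 = 6 completes the 11 across.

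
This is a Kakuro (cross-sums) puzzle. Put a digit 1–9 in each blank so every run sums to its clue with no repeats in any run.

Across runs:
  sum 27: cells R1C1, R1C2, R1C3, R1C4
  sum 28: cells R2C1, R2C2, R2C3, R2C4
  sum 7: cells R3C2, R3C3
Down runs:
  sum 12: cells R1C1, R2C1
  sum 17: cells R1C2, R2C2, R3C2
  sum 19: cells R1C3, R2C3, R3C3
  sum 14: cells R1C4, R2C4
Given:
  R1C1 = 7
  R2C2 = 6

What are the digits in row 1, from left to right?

7 9 6 5

R2C1 = 12 − 7 = 5 completes the 12 down.
No cell is forced outright now. R2C3 can only be 8 or 9 (the digits allowed by both its 28 across and its 19 down). If R2C3 = 9: that forces R2C4 = 8, R1C4 = 6, R1C2 = 9, after which R1C3 would have to be in {5} for the 27 across but in {2,3,4,6,7,8} for the 19 down — contradiction. So R2C3 = 8.
R2C4 = 28 − 19 = 9 completes the 28 across.
R1C4 = 14 − 9 = 5 completes the 14 down.
Given what's placed, R1C2 must be 9 to fit the 27 across and 17 down.
R1C3 = 27 − 21 = 6 completes the 27 across.
R3C2 = 17 − 15 = 2 completes the 17 down.
R3C3 = 7 − 2 = 5 completes the 7 across.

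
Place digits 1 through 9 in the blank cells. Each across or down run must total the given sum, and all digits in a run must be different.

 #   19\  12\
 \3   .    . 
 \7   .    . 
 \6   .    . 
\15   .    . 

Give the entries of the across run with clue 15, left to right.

9 6

3 in 2 cells must be {1,2}.
Only 6 fits R4C2 under both its across sum 15 and down sum 12.
R4C1 = 15 − 6 = 9 completes the 15 across.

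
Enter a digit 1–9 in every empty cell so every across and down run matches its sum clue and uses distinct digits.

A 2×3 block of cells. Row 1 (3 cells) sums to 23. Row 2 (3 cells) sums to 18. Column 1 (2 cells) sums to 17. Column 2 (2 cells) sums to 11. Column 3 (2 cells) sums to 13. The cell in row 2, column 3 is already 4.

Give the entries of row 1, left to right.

23 in 3 cells must be {6,8,9}; 17 in 2 cells must be {8,9}.
(1,3) = 13 − 4 = 9 completes the 13 down.
Given what's placed, (1,1) must be 8 to fit the 23 across and 17 down.
(1,2) = 23 − 17 = 6 completes the 23 across.
(2,1) = 17 − 8 = 9 completes the 17 down.
(2,2) = 18 − 13 = 5 completes the 18 across.

8 6 9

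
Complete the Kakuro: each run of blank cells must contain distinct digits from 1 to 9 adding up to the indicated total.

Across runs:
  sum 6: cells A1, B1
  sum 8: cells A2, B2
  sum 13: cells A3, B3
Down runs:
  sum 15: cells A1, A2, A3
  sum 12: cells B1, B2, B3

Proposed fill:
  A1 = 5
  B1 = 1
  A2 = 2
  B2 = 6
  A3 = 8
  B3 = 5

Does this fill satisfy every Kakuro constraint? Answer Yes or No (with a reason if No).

Across: 5+1=6; 2+6=8; 8+5=13. Down: 5+2+8=15; 1+6+5=12. No digit repeats within any run.

Yes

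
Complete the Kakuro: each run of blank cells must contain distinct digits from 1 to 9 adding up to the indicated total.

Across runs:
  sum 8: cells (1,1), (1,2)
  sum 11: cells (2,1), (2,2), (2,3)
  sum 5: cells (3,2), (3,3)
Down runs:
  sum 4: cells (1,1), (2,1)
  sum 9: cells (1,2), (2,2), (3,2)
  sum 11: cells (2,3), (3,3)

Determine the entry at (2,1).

1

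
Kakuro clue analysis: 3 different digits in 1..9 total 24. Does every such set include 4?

The only way to make 24 from 3 distinct digits is {7,8,9}, which does not contain 4.

No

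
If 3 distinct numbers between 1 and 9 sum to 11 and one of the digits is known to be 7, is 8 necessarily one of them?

The only way to make 11 from 3 distinct digits under that restriction is {1,3,7}, which does not contain 8.

No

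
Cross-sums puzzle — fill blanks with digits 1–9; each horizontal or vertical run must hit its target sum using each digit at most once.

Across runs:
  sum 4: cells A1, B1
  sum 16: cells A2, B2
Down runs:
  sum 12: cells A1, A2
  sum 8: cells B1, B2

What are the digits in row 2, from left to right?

4 in 2 cells must be {1,3}; 16 in 2 cells must be {7,9}.
The 4 across and the 12 down share only 3, so A1 = 3.
B1 = 4 − 3 = 1 completes the 4 across.
A2 = 12 − 3 = 9 completes the 12 down.
B2 = 16 − 9 = 7 completes the 16 across.

9 7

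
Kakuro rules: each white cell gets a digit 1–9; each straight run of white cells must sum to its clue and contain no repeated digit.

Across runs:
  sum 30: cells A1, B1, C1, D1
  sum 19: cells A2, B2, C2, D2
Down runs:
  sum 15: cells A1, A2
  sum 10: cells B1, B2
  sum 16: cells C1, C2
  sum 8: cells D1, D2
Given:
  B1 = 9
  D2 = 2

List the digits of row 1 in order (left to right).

8, 9, 7, 6

30 in 4 cells must be {6,7,8,9}; 16 in 2 cells must be {7,9}.
Given what's placed, C1 must be 7 to fit the 30 across and 16 down.
D1 = 8 − 2 = 6 completes the 8 down.
B2 = 10 − 9 = 1 completes the 10 down.
C2 = 16 − 7 = 9 completes the 16 down.
A1 = 30 − 22 = 8 completes the 30 across.
A2 = 19 − 12 = 7 completes the 19 across.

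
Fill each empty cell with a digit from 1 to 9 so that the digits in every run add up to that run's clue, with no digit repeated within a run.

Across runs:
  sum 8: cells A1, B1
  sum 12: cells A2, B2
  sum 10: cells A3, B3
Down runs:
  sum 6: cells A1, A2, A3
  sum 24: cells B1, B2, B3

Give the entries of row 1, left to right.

1, 7

6 in 3 cells must be {1,2,3}; 24 in 3 cells must be {7,8,9}.
The 8 across and the 24 down share only 7, so B1 = 7.
The 12 across and the 6 down share only 3, so A2 = 3.
B2 = 12 − 3 = 9 completes the 12 across.
B3 = 24 − 16 = 8 completes the 24 down.
A1 = 8 − 7 = 1 completes the 8 across.
A3 = 10 − 8 = 2 completes the 10 across.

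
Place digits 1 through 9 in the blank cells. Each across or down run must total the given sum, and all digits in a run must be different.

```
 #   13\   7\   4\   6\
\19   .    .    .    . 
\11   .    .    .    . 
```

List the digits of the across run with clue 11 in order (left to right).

11 in 4 cells must be {1,2,3,5}; 4 in 2 cells must be {1,3}.
Only 5 fits R2C1 under both its across sum 11 and down sum 13.
R1C1 = 13 − 5 = 8 completes the 13 down.
Nothing is forced directly, so branch on R1C3, whose candidates are 1 or 3. If R1C3 = 3: that forces R2C3 = 1, R2C4 = 2, after which R1C4 would have to be in {1,2,6,7} for the 19 across but in {4} for the 6 down — contradiction. So R1C3 = 1.
R1C4 = 4: the only remaining digit allowed by both the 19 across and the 6 down.
R2C3 = 4 − 1 = 3 completes the 4 down.
R2C4 = 6 − 4 = 2 completes the 6 down.
R1C2 = 19 − 13 = 6 completes the 19 across.
R2C2 = 11 − 10 = 1 completes the 11 across.

5 1 3 2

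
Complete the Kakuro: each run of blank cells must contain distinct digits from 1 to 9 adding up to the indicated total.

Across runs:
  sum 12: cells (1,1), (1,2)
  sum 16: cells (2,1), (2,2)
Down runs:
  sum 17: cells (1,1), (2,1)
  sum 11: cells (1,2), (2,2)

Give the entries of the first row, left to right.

8, 4

16 in 2 cells must be {7,9}; 17 in 2 cells must be {8,9}.
The 16 across and the 17 down share only 9, so (2,1) = 9.
(2,2) = 16 − 9 = 7 completes the 16 across.
(1,1) = 17 − 9 = 8 completes the 17 down.
(1,2) = 12 − 8 = 4 completes the 12 across.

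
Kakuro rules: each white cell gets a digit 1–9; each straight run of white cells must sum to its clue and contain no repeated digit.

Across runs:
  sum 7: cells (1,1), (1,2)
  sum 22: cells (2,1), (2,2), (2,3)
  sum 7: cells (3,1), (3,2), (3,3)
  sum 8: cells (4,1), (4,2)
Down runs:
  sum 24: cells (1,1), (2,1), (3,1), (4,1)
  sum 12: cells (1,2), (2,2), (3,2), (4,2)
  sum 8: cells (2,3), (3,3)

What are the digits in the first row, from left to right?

7 in 3 cells must be {1,2,4}.
Nothing is forced directly, so branch on (2,2), whose candidates are 5 or 6. If (2,2) = 5: then (2,3) would have to be in {8,9} for the 22 across but in {1,2,3,5,6,7} for the 8 down — contradiction. So (2,2) = 6.
Given what's placed, (2,3) must be 7 to fit the 22 across and 8 down.
(3,3) = 8 − 7 = 1 completes the 8 down.
(2,1) = 22 − 13 = 9 completes the 22 across.
(3,2) = 2: the only remaining digit allowed by both the 7 across and the 12 down.
(3,1) = 7 − 3 = 4 completes the 7 across.
Nothing is forced directly, so branch on (1,2), whose candidates are 1 or 3. If (1,2) = 3: then (1,1) would have to be in {4} for the 7 across but in {3,5,6,8} for the 24 down — contradiction. So (1,2) = 1.
(1,1) = 7 − 1 = 6 completes the 7 across.

6 1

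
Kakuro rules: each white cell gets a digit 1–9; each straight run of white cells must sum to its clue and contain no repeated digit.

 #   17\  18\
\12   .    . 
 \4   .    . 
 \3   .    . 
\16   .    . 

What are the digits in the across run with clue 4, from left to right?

3 1

4 in 2 cells must be {1,3}; 3 in 2 cells must be {1,2}; 16 in 2 cells must be {7,9}.
Nothing is forced directly, so branch on R2C1, whose candidates are 1 or 3. If R2C1 = 1: that forces R2C2 = 3, R3C1 = 2, R3C2 = 1, R4C1 = 9, after which R4C2 would have to be in {7} for the 16 across but in {5,6,8,9} for the 18 down — contradiction. So R2C1 = 3.
R2C2 = 4 − 3 = 1 completes the 4 across.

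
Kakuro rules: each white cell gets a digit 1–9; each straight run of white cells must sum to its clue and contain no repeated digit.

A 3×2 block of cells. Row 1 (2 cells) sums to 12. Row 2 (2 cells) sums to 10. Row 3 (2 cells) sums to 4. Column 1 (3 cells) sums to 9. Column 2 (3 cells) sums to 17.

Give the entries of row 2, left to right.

1, 9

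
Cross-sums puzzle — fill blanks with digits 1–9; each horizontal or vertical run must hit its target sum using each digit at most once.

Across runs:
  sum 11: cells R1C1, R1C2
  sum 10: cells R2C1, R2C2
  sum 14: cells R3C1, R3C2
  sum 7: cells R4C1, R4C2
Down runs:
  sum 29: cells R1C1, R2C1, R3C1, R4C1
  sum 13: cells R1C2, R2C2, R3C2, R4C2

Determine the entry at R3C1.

8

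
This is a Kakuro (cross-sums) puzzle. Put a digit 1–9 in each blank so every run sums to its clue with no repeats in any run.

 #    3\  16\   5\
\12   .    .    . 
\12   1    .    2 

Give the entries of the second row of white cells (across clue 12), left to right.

3 in 2 cells must be {1,2}; 16 in 2 cells must be {7,9}.
R1C1 = 3 − 1 = 2 completes the 3 down.
R1C3 = 5 − 2 = 3 completes the 5 down.
R2C2 = 12 − 3 = 9 completes the 12 across.
R1C2 = 12 − 5 = 7 completes the 12 across.

1 9 2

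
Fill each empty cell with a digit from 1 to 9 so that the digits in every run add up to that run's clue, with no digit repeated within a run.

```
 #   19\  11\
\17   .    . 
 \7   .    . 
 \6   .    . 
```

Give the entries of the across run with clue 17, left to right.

9, 8

17 in 2 cells must be {8,9}.
The 17 across and the 11 down share only 8, so R1C2 = 8.
R1C1 = 17 − 8 = 9 completes the 17 across.
Nothing is forced directly, so branch on R2C2, whose candidates are 1 or 2. If R2C2 = 2: then R2C1 would have to be in {5} for the 7 across but in {2,3,4,6,7,8} for the 19 down — contradiction. So R2C2 = 1.
R2C1 = 7 − 1 = 6 completes the 7 across.
R3C1 = 19 − 15 = 4 completes the 19 down.
R3C2 = 6 − 4 = 2 completes the 6 across.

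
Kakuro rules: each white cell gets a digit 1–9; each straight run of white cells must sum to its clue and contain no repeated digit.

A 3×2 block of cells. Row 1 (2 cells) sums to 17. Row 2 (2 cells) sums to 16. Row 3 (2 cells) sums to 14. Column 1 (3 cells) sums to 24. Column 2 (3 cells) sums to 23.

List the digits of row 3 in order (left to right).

17 in 2 cells must be {8,9}; 16 in 2 cells must be {7,9}; 24 in 3 cells must be {7,8,9}.
The 16 across and the 23 down share only 9, so (2,2) = 9.
Given what's placed, (1,2) must be 8 to fit the 17 across and 23 down.
(2,1) = 16 − 9 = 7 completes the 16 across.
(3,2) = 23 − 17 = 6 completes the 23 down.
(1,1) = 17 − 8 = 9 completes the 17 across.
(3,1) = 14 − 6 = 8 completes the 14 across.

8, 6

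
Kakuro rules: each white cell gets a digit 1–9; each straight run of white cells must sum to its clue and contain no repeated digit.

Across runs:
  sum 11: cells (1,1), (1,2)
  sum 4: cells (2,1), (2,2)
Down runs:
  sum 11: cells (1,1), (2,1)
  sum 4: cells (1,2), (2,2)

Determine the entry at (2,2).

1

4 in 2 cells must be {1,3}.
The 11 across and the 4 down share only 3, so (1,2) = 3.
The 4 across and the 11 down share only 3, so (2,1) = 3.
(2,2) = 4 − 3 = 1 completes the 4 across.
(1,1) = 11 − 3 = 8 completes the 11 across.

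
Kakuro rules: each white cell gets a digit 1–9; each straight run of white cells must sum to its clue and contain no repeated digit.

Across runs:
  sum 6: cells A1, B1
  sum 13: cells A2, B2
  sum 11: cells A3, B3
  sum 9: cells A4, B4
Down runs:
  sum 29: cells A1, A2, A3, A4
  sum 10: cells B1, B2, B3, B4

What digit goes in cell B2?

4

29 in 4 cells must be {5,7,8,9}; 10 in 4 cells must be {1,2,3,4}.
Only 5 fits A1 under both its across sum 6 and down sum 29.
B1 = 6 − 5 = 1 completes the 6 across.
Given what's placed, B2 must be 4 to fit the 13 across and 10 down.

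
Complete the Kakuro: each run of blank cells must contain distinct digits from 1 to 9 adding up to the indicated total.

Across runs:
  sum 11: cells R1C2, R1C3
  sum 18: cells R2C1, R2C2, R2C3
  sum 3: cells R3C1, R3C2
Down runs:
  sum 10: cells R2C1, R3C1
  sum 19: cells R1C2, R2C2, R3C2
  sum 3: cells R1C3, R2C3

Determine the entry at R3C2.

2

3 in 2 cells must be {1,2}.
The 11 across and the 3 down share only 2, so R1C3 = 2.
R2C3 = 3 − 2 = 1 completes the 3 down.
Intersecting the 3 across with the 19 down forces R3C2 = 2.
R1C2 = 11 − 2 = 9 completes the 11 across.
R2C2 = 19 − 11 = 8 completes the 19 down.
R3C1 = 3 − 2 = 1 completes the 3 across.
R2C1 = 18 − 9 = 9 completes the 18 across.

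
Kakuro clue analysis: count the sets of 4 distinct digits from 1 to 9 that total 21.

11

4 distinct digits from 1–9 sum between 10 and 30.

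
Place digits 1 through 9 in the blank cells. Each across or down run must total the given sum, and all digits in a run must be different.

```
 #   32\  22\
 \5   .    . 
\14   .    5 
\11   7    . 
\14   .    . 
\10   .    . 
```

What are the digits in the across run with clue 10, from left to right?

8 2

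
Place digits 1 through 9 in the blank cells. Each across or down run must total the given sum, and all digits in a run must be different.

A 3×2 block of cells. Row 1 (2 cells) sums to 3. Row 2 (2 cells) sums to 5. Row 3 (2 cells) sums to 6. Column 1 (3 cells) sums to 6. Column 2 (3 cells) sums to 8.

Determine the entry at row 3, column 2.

5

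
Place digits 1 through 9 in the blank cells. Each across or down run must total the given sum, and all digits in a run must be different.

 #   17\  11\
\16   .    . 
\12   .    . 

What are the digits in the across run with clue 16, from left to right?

9 7

16 in 2 cells must be {7,9}; 17 in 2 cells must be {8,9}.
The 16 across and the 17 down share only 9, so R1C1 = 9.
R1C2 = 16 − 9 = 7 completes the 16 across.
R2C1 = 17 − 9 = 8 completes the 17 down.
R2C2 = 12 − 8 = 4 completes the 12 across.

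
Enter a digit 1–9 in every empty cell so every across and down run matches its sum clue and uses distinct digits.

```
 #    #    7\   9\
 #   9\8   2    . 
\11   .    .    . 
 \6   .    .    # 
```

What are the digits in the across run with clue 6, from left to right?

7 in 3 cells must be {1,2,4}.
R1C3 = 8 − 2 = 6 completes the 8 across.
R2C3 = 9 − 6 = 3 completes the 9 down.
R2C2 = 1: the only remaining digit allowed by both the 11 across and the 7 down.
R3C2 = 7 − 3 = 4 completes the 7 down.
R2C1 = 11 − 4 = 7 completes the 11 across.
R3C1 = 6 − 4 = 2 completes the 6 across.

2 4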